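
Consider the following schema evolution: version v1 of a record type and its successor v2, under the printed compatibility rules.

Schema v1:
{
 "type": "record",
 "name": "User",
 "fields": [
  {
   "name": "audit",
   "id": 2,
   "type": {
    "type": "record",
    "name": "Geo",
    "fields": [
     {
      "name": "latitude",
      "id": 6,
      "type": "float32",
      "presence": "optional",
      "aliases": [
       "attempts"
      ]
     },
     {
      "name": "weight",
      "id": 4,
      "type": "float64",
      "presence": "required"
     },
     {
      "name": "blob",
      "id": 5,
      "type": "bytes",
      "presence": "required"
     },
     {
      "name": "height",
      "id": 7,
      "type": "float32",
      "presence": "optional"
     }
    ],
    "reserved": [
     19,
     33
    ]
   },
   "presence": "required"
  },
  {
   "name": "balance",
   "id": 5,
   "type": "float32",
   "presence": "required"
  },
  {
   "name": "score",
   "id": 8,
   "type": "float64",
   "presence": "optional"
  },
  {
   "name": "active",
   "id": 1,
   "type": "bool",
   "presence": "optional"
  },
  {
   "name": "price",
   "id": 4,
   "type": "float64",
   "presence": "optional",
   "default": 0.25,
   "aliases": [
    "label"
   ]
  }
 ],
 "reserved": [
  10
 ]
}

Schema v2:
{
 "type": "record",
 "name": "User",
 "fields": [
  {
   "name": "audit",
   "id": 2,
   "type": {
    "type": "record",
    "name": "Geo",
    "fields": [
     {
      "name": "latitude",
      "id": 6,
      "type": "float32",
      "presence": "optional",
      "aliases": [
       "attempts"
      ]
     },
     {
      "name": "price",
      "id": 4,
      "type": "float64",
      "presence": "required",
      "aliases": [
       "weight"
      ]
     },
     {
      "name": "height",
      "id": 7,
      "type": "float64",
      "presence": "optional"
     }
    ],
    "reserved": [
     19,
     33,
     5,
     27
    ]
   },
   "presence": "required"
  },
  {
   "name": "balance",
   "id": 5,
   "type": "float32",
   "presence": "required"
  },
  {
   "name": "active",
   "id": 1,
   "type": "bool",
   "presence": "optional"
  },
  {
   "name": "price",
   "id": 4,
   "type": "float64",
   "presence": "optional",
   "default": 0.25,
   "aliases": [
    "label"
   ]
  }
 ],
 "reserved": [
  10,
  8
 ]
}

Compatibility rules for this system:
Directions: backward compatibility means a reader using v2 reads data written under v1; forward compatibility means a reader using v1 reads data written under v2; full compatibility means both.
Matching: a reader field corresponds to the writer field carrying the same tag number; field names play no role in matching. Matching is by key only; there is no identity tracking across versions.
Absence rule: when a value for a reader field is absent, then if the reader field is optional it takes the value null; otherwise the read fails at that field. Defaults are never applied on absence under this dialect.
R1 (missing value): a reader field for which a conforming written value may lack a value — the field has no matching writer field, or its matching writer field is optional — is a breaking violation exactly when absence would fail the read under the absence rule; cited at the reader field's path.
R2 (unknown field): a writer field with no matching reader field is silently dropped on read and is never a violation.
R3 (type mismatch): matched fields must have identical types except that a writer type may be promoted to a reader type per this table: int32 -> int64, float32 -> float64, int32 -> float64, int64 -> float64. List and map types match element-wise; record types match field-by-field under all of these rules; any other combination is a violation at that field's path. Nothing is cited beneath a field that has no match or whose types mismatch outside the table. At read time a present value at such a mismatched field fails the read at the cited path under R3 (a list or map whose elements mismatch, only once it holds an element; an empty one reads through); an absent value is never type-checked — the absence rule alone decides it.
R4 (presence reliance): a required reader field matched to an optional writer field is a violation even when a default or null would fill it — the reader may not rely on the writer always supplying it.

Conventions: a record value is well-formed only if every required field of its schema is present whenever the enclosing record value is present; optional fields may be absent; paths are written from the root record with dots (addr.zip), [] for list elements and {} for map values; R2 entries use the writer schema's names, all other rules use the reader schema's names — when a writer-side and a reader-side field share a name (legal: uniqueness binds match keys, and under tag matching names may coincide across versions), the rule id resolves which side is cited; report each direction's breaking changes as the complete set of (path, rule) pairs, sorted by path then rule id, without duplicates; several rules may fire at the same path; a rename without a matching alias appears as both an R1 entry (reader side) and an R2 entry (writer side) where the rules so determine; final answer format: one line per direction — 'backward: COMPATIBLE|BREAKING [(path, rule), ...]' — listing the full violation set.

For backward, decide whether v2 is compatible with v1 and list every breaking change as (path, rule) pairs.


the writer's type comes first in each User pair
backward on User — v2 reading data written by v1:
  audit: paired with writer audit (Geo -> Geo; writer required)
  balance: paired with writer balance (float32 -> float32; writer required)
  active: paired with writer active (bool -> bool; writer optional)
  price: paired with writer price (float64 -> float64; writer optional)
  score (writer side), unknown to reader
  audit.latitude: paired with writer audit.latitude (float32 -> float32; writer optional)
  audit.price: paired with writer audit.weight (float64 -> float64; writer required)
  audit.height: paired with writer audit.height (float32 -> float64; writer optional)
  audit.blob (writer side), unknown to reader
  nothing fires on User: backward is COMPATIBLE
checking off the User differences that do not matter here:
  removed field score from record User (its key 8 joins the reserved list) -> fires no rule on User, leaving the asked answer as it is
  field height in record Geo: type float32 changed to float64 -> matters only for User's forward compatibility — outside the asked direction
  renamed field weight to price in record Geo (alias weight declared on the renamed field) -> fires no rule on User, leaving the asked answer as it is
  removed field blob from record Geo (its key 5 joins the reserved list) -> matters only for User's forward compatibility — outside the asked direction

backward: COMPATIBLE []


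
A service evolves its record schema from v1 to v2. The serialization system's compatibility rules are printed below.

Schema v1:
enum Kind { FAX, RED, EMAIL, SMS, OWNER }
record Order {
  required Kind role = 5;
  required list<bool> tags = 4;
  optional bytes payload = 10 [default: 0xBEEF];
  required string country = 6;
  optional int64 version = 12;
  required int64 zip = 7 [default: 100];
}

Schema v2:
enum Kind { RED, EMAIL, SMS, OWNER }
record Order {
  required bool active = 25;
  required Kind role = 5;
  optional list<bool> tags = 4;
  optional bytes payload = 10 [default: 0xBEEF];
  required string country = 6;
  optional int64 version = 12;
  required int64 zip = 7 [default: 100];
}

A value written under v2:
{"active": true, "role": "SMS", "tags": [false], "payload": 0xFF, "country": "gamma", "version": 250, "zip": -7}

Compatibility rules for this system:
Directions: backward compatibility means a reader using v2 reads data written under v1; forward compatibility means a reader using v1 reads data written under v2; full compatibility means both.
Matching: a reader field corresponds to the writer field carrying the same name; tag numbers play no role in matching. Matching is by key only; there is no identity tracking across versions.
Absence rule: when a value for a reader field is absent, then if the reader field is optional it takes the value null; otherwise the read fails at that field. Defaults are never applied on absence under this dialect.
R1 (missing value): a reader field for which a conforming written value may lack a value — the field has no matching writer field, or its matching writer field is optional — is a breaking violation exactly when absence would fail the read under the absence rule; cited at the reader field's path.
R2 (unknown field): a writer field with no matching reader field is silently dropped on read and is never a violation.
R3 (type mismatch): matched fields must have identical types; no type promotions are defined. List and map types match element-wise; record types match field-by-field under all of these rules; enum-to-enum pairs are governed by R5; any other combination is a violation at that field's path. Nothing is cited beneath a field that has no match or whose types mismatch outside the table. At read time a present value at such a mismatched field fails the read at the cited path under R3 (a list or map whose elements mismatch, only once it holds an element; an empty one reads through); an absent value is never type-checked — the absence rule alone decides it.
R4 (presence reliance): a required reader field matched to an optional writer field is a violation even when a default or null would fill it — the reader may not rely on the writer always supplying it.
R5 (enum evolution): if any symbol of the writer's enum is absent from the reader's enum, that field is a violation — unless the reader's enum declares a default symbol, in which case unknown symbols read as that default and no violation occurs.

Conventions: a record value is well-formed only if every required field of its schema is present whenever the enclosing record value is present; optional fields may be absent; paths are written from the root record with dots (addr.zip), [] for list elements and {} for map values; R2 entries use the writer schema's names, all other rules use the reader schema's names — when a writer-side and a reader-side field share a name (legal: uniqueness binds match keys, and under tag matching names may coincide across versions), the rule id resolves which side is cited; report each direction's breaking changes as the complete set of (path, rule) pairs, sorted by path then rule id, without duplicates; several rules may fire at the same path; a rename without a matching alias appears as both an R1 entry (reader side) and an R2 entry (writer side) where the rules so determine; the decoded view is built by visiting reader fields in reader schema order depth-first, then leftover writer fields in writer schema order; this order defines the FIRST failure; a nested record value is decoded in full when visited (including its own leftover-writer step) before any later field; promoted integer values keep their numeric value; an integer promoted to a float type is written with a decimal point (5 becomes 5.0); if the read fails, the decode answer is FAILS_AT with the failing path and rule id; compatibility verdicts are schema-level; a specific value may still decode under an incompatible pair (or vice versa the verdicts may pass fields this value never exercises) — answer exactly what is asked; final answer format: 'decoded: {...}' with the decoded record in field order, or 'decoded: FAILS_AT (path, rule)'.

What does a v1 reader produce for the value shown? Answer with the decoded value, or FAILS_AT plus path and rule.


decoded: {"role": "SMS", "tags": [false], "payload": 0xFF, "country": "gamma", "version": 250, "zip": -7}

arrows below run writer -> reader for Order
decoding the Order value with the v1 reader:
  role := "SMS"
  tags := [false]
  payload := 0xFF
  country := "gamma"
  version := 250
  zip := -7
  writer active: unmatched, discarded
  => decoded: {"role": "SMS", "tags": [false], "payload": 0xFF, "country": "gamma", "version": 250, "zip": -7}
remaining Order differences; none change what is asked:
  enum Kind (field role in record Order): symbol FAX removed -> matters for Order compatibility verdicts, not for this value's decode
  field tags in record Order: required changed to optional -> matters for Order compatibility verdicts, not for this value's decode
  added field active to record Order: required bool, tag 25 (in v2 it sits immediately before role) -> matters for Order compatibility verdicts, not for this value's decode


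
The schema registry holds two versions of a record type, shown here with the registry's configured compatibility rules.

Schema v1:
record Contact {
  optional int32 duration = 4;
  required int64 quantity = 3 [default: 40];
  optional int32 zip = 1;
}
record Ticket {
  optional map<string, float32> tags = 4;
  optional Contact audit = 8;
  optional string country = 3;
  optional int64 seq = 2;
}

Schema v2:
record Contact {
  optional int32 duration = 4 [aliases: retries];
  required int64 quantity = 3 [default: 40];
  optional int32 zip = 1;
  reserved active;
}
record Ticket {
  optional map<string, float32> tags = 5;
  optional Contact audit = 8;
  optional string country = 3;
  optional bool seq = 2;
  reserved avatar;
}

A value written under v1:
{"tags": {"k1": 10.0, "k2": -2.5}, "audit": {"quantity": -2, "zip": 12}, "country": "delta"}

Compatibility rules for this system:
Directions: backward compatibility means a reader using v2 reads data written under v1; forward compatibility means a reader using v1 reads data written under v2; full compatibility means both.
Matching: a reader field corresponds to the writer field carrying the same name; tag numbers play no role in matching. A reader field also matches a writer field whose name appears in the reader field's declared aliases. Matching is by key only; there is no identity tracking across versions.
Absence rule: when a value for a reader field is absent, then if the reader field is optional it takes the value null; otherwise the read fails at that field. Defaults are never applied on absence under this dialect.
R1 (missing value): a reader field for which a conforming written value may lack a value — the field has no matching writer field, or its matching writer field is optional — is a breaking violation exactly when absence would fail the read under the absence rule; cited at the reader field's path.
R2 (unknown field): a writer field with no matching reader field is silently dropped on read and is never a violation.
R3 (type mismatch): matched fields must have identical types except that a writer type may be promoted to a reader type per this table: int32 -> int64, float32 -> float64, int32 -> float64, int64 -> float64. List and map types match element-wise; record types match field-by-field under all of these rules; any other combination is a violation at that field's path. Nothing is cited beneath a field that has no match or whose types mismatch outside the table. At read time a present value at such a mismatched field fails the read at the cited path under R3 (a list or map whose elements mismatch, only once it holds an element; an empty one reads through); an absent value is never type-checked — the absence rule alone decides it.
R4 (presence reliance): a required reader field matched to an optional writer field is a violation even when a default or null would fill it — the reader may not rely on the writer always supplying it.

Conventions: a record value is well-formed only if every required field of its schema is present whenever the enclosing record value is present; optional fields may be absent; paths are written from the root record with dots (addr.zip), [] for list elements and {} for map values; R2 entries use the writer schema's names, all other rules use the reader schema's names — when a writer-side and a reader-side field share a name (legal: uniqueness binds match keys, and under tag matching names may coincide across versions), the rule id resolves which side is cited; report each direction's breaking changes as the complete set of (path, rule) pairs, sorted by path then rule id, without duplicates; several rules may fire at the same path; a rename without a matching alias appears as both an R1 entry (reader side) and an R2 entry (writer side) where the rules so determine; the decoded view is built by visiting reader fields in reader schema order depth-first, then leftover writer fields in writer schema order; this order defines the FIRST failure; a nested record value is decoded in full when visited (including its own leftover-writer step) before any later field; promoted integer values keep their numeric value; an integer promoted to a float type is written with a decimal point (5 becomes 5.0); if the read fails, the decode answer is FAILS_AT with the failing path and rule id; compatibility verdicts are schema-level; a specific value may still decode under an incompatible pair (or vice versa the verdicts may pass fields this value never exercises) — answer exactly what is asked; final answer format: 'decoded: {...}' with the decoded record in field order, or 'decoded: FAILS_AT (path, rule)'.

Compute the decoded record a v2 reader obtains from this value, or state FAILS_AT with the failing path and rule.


decoded: {"tags": {"k1": 10.0, "k2": -2.5}, "audit": {"duration": null, "quantity": -2, "zip": 12}, "country": "delta", "seq": null}

the writer's type comes first in each Ticket pair
migrating the Ticket value to v2:
  tags := {"k1": 10.0, "k2": -2.5}
  audit.duration := null (not supplied -> null)
  audit.quantity := -2
  audit.zip := 12
  country := "delta"
  seq := null (not supplied -> null)
  => decoded: {"tags": {"k1": 10.0, "k2": -2.5}, "audit": {"duration": null, "quantity": -2, "zip": 12}, "country": "delta", "seq": null}
ruling out the remaining Ticket differences:
  field seq in record Ticket: type int64 changed to bool -> changes Ticket's schema-level verdicts only — the decode of this value is the same
  field tags in record Ticket: tag 4 changed to 5 -> fires no rule on Ticket under this dialect and leaves the result unchanged


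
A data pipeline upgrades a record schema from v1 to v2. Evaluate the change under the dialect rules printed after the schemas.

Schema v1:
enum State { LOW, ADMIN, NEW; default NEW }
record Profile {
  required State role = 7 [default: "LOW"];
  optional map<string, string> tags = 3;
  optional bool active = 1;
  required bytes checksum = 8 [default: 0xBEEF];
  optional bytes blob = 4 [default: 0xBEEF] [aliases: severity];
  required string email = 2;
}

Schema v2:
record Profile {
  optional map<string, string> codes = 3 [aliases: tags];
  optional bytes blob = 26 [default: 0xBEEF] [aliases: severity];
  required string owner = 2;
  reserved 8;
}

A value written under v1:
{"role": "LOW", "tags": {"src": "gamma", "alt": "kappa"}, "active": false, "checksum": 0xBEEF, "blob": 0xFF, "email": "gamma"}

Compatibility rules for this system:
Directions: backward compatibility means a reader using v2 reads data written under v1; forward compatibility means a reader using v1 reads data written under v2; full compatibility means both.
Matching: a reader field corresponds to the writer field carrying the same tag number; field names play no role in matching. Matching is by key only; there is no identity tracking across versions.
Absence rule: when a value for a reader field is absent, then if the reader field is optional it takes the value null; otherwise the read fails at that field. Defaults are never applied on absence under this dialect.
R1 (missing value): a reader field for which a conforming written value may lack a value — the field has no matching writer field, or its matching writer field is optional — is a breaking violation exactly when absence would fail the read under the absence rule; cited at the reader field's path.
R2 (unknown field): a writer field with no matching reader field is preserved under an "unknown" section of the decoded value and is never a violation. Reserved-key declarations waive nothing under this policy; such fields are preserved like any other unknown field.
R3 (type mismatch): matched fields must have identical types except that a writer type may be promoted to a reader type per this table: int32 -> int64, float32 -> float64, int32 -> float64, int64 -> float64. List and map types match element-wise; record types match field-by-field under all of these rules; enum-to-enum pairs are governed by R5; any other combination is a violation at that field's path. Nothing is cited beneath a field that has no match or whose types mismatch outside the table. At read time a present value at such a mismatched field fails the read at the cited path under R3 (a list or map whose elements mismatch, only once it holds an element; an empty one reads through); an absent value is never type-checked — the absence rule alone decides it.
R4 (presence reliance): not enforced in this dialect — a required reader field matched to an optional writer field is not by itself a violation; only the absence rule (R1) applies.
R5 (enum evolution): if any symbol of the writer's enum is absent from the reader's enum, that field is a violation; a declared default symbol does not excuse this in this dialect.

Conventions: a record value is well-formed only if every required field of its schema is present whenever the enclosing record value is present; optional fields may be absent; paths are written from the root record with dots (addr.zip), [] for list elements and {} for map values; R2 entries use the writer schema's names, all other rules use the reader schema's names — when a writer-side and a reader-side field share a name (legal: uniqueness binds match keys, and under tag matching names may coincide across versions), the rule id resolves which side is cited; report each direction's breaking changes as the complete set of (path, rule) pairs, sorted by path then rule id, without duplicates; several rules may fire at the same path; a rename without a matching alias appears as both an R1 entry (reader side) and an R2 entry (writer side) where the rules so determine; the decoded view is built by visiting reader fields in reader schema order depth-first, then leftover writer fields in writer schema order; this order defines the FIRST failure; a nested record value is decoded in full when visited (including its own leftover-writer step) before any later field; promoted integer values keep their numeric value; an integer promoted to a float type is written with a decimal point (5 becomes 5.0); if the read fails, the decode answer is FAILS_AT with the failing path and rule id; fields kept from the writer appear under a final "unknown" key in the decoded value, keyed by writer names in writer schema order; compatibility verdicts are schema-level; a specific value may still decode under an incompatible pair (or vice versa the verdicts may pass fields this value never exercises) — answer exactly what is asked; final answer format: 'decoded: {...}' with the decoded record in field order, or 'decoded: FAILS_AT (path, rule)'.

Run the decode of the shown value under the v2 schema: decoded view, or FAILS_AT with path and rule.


each type pair in Profile: writer, then reader
decode walk for Profile under reader schema v2:
  codes := {"src": "gamma", "alt": "kappa"} (from writer tags)
  blob := null (absent, optional -> null)
  owner := "gamma" (from writer email)
  writer role: kept under "unknown"
  writer active: kept under "unknown"
  writer checksum: kept under "unknown"
  writer blob: kept under "unknown"
  => decoded: {"codes": {"src": "gamma", "alt": "kappa"}, "blob": null, "owner": "gamma", "unknown": {"role": "LOW", "active": false, "checksum": 0xBEEF, "blob": 0xFF}}

decoded: {"codes": {"src": "gamma", "alt": "kappa"}, "blob": null, "owner": "gamma", "unknown": {"role": "LOW", "active": false, "checksum": 0xBEEF, "blob": 0xFF}}


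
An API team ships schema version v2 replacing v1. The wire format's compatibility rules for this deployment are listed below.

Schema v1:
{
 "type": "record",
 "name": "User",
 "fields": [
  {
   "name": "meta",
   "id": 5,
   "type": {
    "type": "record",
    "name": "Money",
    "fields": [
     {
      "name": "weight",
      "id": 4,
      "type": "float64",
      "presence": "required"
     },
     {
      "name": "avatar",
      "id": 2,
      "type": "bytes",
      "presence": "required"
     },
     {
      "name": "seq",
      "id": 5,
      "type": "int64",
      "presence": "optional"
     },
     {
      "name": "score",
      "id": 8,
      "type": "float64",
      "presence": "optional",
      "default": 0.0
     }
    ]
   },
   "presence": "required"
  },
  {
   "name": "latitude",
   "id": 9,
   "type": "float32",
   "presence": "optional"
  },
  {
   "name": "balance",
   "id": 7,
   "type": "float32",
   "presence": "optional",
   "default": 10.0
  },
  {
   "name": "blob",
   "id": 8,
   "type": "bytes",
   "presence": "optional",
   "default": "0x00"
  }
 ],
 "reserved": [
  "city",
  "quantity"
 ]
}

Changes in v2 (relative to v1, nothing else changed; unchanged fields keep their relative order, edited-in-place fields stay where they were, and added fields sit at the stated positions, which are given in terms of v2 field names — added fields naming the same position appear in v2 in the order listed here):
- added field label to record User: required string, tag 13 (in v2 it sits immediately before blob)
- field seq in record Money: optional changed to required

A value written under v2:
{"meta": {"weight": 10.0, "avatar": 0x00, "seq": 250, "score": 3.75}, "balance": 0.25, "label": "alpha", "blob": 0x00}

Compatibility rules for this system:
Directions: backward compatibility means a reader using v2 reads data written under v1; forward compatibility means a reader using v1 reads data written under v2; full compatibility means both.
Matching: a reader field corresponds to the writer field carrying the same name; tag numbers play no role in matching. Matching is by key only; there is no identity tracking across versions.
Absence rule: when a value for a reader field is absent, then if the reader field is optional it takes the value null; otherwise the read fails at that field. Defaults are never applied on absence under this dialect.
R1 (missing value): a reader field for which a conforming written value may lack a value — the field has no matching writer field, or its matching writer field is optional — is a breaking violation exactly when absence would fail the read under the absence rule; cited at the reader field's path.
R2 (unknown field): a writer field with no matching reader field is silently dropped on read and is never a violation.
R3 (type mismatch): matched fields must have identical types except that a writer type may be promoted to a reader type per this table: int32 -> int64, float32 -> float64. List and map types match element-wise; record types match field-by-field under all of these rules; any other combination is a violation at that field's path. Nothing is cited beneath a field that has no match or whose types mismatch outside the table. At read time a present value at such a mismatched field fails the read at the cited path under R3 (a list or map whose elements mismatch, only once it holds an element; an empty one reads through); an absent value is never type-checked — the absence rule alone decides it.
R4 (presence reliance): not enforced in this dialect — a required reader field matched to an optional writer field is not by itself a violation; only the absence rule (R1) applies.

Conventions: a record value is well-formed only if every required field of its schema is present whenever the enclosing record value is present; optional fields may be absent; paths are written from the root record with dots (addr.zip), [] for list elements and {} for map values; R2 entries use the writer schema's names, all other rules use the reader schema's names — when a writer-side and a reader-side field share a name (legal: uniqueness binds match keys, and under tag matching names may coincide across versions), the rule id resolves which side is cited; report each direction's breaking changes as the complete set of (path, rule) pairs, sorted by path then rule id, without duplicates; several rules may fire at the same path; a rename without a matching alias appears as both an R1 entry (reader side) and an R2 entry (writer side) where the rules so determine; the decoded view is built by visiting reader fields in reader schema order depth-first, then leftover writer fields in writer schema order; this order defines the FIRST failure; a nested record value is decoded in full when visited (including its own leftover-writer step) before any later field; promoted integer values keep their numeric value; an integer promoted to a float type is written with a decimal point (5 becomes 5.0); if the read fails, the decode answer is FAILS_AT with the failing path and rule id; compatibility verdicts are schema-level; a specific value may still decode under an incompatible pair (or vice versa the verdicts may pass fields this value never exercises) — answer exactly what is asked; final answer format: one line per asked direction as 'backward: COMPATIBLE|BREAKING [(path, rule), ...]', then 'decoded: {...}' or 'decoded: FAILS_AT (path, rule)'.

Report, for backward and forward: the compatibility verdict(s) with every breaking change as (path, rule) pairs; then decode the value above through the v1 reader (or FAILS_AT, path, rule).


backward: BREAKING [(label, R1), (meta.seq, R1)]; forward: COMPATIBLE []; decoded: {"meta": {"weight": 10.0, "avatar": 0x00, "seq": 250, "score": 3.75}, "latitude": null, "balance": 0.25, "blob": 0x00}

the writer's type comes first in each User pair
backward pass over User, reader schema v2, writer schema v1:
  Money -> Money, writer required: meta aligns to meta
  float32 -> float32, writer optional: latitude aligns to latitude
  float32 -> float32, writer optional: balance aligns to balance
  no writer field matches reader label
  bytes -> bytes, writer optional: blob aligns to blob
  float64 -> float64, writer required: meta.weight aligns to meta.weight
  bytes -> bytes, writer required: meta.avatar aligns to meta.avatar
  int64 -> int64, writer optional: meta.seq aligns to meta.seq
  float64 -> float64, writer optional: meta.score aligns to meta.score
  violation R1 at label
  violation R1 at meta.seq
  => backward: BREAKING (2)
forward pass over User, reader schema v1, writer schema v2:
  Money -> Money, writer required: meta aligns to meta
  float32 -> float32, writer optional: latitude aligns to latitude
  float32 -> float32, writer optional: balance aligns to balance
  bytes -> bytes, writer optional: blob aligns to blob
  label (writer side), unknown to reader
  float64 -> float64, writer required: meta.weight aligns to meta.weight
  bytes -> bytes, writer required: meta.avatar aligns to meta.avatar
  int64 -> int64, writer required: meta.seq aligns to meta.seq
  float64 -> float64, writer optional: meta.score aligns to meta.score
  nothing fires on User: forward is COMPATIBLE
decoding the User value with the v1 reader:
  meta.weight := 10.0
  meta.avatar := 0x00
  meta.seq := 250
  meta.score := 3.75
  latitude := null (absent, optional -> null)
  balance := 0.25
  blob := 0x00
  writer label: unknown -> dropped
  => decoded: {"meta": {"weight": 10.0, "avatar": 0x00, "seq": 250, "score": 3.75}, "latitude": null, "balance": 0.25, "blob": 0x00}


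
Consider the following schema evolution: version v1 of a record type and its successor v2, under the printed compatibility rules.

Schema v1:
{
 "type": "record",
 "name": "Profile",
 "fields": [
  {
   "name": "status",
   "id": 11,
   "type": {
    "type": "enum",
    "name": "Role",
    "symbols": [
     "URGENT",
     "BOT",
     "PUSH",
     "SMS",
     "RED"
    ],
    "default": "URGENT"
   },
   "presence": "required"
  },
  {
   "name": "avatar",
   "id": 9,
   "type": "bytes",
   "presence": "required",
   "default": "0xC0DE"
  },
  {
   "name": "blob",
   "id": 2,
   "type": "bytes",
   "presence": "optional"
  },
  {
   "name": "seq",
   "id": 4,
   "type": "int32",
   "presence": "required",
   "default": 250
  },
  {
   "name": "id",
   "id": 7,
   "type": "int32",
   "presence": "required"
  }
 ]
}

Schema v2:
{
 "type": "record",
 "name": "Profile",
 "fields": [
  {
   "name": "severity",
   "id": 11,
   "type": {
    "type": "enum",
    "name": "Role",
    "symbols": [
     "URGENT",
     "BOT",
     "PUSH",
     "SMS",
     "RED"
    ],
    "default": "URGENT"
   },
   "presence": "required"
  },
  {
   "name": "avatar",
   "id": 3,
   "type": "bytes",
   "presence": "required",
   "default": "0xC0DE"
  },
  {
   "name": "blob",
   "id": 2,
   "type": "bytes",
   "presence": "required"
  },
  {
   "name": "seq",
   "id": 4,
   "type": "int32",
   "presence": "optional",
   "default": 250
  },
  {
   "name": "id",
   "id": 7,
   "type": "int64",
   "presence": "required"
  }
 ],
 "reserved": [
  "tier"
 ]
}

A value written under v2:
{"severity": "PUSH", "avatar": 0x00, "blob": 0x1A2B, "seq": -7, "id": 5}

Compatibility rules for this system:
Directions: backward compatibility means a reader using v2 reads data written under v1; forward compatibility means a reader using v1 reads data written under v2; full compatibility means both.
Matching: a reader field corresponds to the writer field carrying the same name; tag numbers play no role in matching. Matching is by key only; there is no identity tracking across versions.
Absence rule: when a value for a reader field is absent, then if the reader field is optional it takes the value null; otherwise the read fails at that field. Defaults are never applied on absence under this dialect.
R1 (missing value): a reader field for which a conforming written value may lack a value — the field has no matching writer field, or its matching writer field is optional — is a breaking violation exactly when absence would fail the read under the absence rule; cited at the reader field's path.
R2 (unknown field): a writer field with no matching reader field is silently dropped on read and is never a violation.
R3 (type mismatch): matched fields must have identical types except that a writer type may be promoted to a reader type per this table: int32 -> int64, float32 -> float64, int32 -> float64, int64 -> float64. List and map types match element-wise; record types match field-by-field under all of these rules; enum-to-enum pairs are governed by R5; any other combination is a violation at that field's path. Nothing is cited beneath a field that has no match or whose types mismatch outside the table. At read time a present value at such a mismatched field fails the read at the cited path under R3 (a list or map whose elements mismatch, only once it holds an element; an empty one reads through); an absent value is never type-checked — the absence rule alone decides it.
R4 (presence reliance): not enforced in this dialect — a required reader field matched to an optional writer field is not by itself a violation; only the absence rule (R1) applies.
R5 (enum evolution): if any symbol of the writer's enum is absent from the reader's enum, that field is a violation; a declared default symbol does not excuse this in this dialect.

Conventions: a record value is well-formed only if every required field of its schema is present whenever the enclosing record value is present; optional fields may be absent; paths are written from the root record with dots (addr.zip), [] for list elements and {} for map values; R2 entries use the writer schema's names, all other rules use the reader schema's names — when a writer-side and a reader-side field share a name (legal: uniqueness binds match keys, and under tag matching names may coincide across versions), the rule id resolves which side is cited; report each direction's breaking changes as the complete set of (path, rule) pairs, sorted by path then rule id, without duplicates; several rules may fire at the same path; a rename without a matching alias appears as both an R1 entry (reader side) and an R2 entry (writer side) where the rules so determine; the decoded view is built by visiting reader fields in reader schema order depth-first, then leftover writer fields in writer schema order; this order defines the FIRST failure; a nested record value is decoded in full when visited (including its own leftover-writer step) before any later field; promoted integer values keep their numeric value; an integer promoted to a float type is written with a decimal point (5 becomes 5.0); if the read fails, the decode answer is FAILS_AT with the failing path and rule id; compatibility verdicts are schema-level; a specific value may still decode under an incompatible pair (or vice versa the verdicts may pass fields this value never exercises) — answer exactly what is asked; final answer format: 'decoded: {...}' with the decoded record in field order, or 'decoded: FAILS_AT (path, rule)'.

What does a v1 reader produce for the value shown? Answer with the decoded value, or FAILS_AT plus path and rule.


decoded: FAILS_AT (status, R1)

in Profile below, arrows point writer -> reader
migrating the Profile value to v1:
  read fails at status under R1 (no fill)
  => FAILS_AT (status, R1)
remaining Profile differences; none change what is asked:
  field blob in record Profile: optional changed to required -> schema-level compatibility only; this Profile value's decode is unchanged
  field id in record Profile: type int32 changed to int64 -> schema-level compatibility only; this Profile value's decode is unchanged
  field avatar in record Profile: tag 9 changed to 3 -> no rule fires on it and the decoded Profile view is identical with or without it
  field seq in record Profile: required changed to optional -> schema-level compatibility only; this Profile value's decode is unchanged


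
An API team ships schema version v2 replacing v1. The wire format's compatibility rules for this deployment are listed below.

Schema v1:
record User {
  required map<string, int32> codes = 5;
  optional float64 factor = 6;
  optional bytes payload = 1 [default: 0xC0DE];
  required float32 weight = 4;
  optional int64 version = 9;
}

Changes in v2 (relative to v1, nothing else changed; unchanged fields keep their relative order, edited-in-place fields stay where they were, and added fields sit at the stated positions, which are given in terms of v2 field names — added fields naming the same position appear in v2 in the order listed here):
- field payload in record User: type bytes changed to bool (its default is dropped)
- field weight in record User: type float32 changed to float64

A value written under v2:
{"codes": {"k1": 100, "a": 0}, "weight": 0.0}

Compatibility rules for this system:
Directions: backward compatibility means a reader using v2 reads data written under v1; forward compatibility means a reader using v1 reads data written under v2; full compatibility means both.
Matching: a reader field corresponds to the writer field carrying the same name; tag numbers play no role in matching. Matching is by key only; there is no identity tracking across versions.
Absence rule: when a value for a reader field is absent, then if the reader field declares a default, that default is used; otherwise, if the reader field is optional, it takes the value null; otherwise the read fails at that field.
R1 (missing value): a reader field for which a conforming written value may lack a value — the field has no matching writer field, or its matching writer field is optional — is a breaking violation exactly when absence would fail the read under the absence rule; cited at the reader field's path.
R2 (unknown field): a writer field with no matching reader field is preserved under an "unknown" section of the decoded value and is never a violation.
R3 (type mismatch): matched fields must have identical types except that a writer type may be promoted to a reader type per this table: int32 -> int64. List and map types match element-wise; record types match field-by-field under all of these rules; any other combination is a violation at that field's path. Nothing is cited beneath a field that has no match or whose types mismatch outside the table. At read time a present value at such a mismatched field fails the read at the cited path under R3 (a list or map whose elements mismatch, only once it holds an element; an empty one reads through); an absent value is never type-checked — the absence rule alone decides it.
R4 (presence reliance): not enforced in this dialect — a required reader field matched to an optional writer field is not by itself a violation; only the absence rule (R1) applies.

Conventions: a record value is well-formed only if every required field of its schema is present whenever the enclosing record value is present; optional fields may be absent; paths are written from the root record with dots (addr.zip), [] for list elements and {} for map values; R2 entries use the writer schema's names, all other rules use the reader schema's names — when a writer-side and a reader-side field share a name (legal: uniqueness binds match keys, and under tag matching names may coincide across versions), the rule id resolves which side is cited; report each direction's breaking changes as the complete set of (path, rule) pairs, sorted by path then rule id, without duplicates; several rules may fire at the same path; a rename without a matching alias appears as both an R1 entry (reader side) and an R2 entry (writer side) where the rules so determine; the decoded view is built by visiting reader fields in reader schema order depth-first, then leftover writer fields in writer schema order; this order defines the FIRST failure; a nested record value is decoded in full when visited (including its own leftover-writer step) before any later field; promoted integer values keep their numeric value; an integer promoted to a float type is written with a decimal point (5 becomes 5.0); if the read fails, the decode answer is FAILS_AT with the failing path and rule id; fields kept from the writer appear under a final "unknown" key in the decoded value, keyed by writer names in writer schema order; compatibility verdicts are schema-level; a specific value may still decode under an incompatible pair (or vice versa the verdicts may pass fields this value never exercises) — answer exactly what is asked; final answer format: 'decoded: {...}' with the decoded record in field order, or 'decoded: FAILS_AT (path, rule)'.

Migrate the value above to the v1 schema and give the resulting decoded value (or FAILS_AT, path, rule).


decoded: FAILS_AT (weight, R3)

the writer's type comes first in each User pair
migrating the User value to v1:
  codes := {"k1": 100, "a": 0}
  factor := null (absent, optional -> null)
  payload := 0xC0DE (absent -> default)
  read fails at weight under R3
  => FAILS_AT (weight, R3)
ruling out the remaining User differences:
  field payload in record User: type bytes changed to bool (its default is dropped) -> affects the rule determinations only; this particular User value decodes identically
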